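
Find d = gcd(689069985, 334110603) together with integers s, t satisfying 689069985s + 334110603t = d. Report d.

Apply Euclid's algorithm to 689069985 and 334110603:
689069985 = 2·334110603 + 20848779
334110603 = 16·20848779 + 530139
20848779 = 39·530139 + 173358
530139 = 3·173358 + 10065
173358 = 17·10065 + 2253
10065 = 4·2253 + 1053
2253 = 2·1053 + 147
1053 = 7·147 + 24
147 = 6·24 + 3
24 = 8·3 + 0
gcd(689069985, 334110603) = 3.
Express as a combination:
3 = 147 − 6·24
3 = −6·1053 + 43·147
3 = 43·2253 − 92·1053
3 = −92·10065 + 411·2253
3 = 411·173358 − 7079·10065
3 = −7079·530139 + 21648·173358
3 = 21648·20848779 − 851351·530139
3 = −851351·334110603 + 13643264·20848779
3 = 13643264·689069985 − 28137879·334110603
So 3 = (13643264)·689069985 + (-28137879)·334110603.

3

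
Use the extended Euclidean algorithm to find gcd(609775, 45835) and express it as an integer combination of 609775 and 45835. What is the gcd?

Euclidean algorithm:
609775 = 13×45835 + 13920
45835 = 3×13920 + 4075
13920 = 3×4075 + 1695
4075 = 2×1695 + 685
1695 = 2×685 + 325
685 = 2×325 + 35
325 = 9×35 + 10
35 = 3×10 + 5
10 = 2×5 + 0
gcd(609775, 45835) = 5.
Working backward:
5 = 35 − 3·10
5 = −3·325 + 28·35
5 = 28·685 − 59·325
5 = −59·1695 + 146·685
5 = 146·4075 − 351·1695
5 = −351·13920 + 1199·4075
5 = 1199·45835 − 3948·13920
5 = −3948·609775 + 52523·45835
So 5 = (-3948)·609775 + (52523)·45835.

5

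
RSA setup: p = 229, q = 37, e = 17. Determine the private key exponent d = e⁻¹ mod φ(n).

2897

φ(n) = (p−1)(q−1) = 228·36 = 8208.
Need d with 17·d ≡ 1 (mod 8208). Apply the extended Euclidean algorithm:
8208 = 482·17 + 14
17 = 1·14 + 3
14 = 4·3 + 2
3 = 1·2 + 1
2 = 2·1 + 0
Back-substitute:
1 = 3 − 2
1 = −14 + 5·3
1 = 5·17 − 6·14
1 = −6·8208 + 2897·17
So 17·2897 ≡ 1 (mod 8208), hence d = 2897.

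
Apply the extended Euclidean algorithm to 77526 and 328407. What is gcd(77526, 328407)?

3

Apply Euclid's algorithm to 328407 and 77526:
328407 = 4·77526 + 18303
77526 = 4·18303 + 4314
18303 = 4·4314 + 1047
4314 = 4·1047 + 126
1047 = 8·126 + 39
126 = 3·39 + 9
39 = 4·9 + 3
9 = 3·3 + 0
gcd(77526, 328407) = 3.
Back-substituting:
3 = 39 − 4·9
3 = −4·126 + 13·39
3 = 13·1047 − 108·126
3 = −108·4314 + 445·1047
3 = 445·18303 − 1888·4314
3 = −1888·77526 + 7997·18303
3 = 7997·328407 − 33876·77526
So 3 = (7997)·328407 + (-33876)·77526.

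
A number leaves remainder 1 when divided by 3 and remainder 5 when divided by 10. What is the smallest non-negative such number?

25

Write x = 1 + 3·k. Then 3·k ≡ 5 − 1 ≡ 4 (mod 10).
Need 3⁻¹ mod 10. Extended Euclid on (10, 3):
10 = 3×3 + 1
3 = 3×1 + 0
Back-substitute:
1 = 10 − 3·3
3⁻¹ ≡ 7 (mod 10), so k ≡ 7·4 ≡ 8 (mod 10).
x = 1 + 3·8 = 25.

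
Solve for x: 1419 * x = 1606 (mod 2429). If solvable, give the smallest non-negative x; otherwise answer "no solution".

1451

First find gcd(1419, 2429):
2429 = 1*1419 + 1010
1419 = 1*1010 + 409
1010 = 2*409 + 192
409 = 2*192 + 25
192 = 7*25 + 17
25 = 1*17 + 8
17 = 2*8 + 1
8 = 8*1 + 0
gcd = 1, so a unique solution mod 2429 exists.
Back-substitute for the Bézout coefficients:
1 = 17 − 2·8
1 = −2·25 + 3·17
1 = 3·192 − 23·25
1 = −23·409 + 49·192
1 = 49·1010 − 121·409
1 = −121·1419 + 170·1010
1 = 170·2429 − 291·1419
So 1419·(-291) ≡ 1 (mod 2429), giving 1419⁻¹ ≡ 2138.
x ≡ 1419⁻¹·1606 ≡ 2138·1606 ≡ 1451 (mod 2429).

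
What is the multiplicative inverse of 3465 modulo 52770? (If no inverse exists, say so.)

no inverse exists

Euclidean algorithm on 52770, 3465:
52770 = 15×3465 + 795
3465 = 4×795 + 285
795 = 2×285 + 225
285 = 1×225 + 60
225 = 3×60 + 45
60 = 1×45 + 15
45 = 3×15 + 0
Since gcd = 15 > 1, 3465 is not a unit mod 52770.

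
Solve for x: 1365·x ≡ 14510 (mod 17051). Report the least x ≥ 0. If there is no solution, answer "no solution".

First find gcd(1365, 17051):
17051 = 12·1365 + 671
1365 = 2·671 + 23
671 = 29·23 + 4
23 = 5·4 + 3
4 = 1·3 + 1
3 = 3·1 + 0
gcd = 1, so a unique solution mod 17051 exists.
Back-substitute for the Bézout coefficients:
1 = 4 − 3
1 = −23 + 6·4
1 = 6·671 − 175·23
1 = −175·1365 + 356·671
1 = 356·17051 − 4447·1365
So 1365·(-4447) ≡ 1 (mod 17051), giving 1365⁻¹ ≡ 12604.
x ≡ 1365⁻¹·14510 ≡ 12604·14510 ≡ 12065 (mod 17051).

12065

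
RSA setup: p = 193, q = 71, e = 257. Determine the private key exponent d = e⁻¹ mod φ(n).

φ(n) = (p−1)(q−1) = 192·70 = 13440.
Need d with 257·d ≡ 1 (mod 13440). Apply the extended Euclidean algorithm:
13440 = 52*257 + 76
257 = 3*76 + 29
76 = 2*29 + 18
29 = 1*18 + 11
18 = 1*11 + 7
11 = 1*7 + 4
7 = 1*4 + 3
4 = 1*3 + 1
3 = 3*1 + 0
Back-substitute:
1 = 4 − 3
1 = −7 + 2·4
1 = 2·11 − 3·7
1 = −3·18 + 5·11
1 = 5·29 − 8·18
1 = −8·76 + 21·29
1 = 21·257 − 71·76
1 = −71·13440 + 3713·257
So 257·3713 ≡ 1 (mod 13440), hence d = 3713.

3713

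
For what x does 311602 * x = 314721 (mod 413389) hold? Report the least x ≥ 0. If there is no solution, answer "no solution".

373252

First find gcd(311602, 413389):
413389 = 1×311602 + 101787
311602 = 3×101787 + 6241
101787 = 16×6241 + 1931
6241 = 3×1931 + 448
1931 = 4×448 + 139
448 = 3×139 + 31
139 = 4×31 + 15
31 = 2×15 + 1
15 = 15×1 + 0
gcd = 1, so a unique solution mod 413389 exists.
Back-substitute for the Bézout coefficients:
1 = 31 − 2·15
1 = −2·139 + 9·31
1 = 9·448 − 29·139
1 = −29·1931 + 125·448
1 = 125·6241 − 404·1931
1 = −404·101787 + 6589·6241
1 = 6589·311602 − 20171·101787
1 = −20171·413389 + 26760·311602
So 311602·(26760) ≡ 1 (mod 413389), giving 311602⁻¹ ≡ 26760.
x ≡ 311602⁻¹·314721 ≡ 26760·314721 ≡ 373252 (mod 413389).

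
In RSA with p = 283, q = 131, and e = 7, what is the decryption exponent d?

31423

φ(n) = (p−1)(q−1) = 282·130 = 36660.
Need d with 7·d ≡ 1 (mod 36660). Apply the extended Euclidean algorithm:
36660 = 5237·7 + 1
7 = 7·1 + 0
Back-substitute:
1 = 36660 − 5237·7
So 7·(-5237) ≡ 1 (mod 36660), hence d ≡ -5237 ≡ 31423 (mod 36660).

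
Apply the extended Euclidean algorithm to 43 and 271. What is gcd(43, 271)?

Repeated division:
271 = 6*43 + 13
43 = 3*13 + 4
13 = 3*4 + 1
4 = 4*1 + 0
gcd(43, 271) = 1.
Back-substituting:
1 = 13 − 3·4
1 = −3·43 + 10·13
1 = 10·271 − 63·43
So 1 = (10)·271 + (-63)·43.

1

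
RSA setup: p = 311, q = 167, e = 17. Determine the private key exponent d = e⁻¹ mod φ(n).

φ(n) = (p−1)(q−1) = 310·166 = 51460.
Need d with 17·d ≡ 1 (mod 51460). Apply the extended Euclidean algorithm:
51460 = 3027·17 + 1
17 = 17·1 + 0
Back-substitute:
1 = 51460 − 3027·17
So 17·(-3027) ≡ 1 (mod 51460), hence d ≡ -3027 ≡ 48433 (mod 51460).

48433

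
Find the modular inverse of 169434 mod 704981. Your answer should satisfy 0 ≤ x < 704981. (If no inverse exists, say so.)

572472

Run Euclid on (704981, 169434):
704981 = 4*169434 + 27245
169434 = 6*27245 + 5964
27245 = 4*5964 + 3389
5964 = 1*3389 + 2575
3389 = 1*2575 + 814
2575 = 3*814 + 133
814 = 6*133 + 16
133 = 8*16 + 5
16 = 3*5 + 1
5 = 5*1 + 0
gcd = 1, so the inverse exists. Back-substitute:
1 = 16 − 3·5
1 = −3·133 + 25·16
1 = 25·814 − 153·133
1 = −153·2575 + 484·814
1 = 484·3389 − 637·2575
1 = −637·5964 + 1121·3389
1 = 1121·27245 − 5121·5964
1 = −5121·169434 + 31847·27245
1 = 31847·704981 − 132509·169434
Thus 169434·(-132509) ≡ 1 (mod 704981); reducing, -132509 mod 704981 = 572472.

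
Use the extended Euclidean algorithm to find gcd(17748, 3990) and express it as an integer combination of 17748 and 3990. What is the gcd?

Euclidean algorithm:
17748 = 4·3990 + 1788
3990 = 2·1788 + 414
1788 = 4·414 + 132
414 = 3·132 + 18
132 = 7·18 + 6
18 = 3·6 + 0
gcd(17748, 3990) = 6.
Back-substituting:
6 = 132 − 7·18
6 = −7·414 + 22·132
6 = 22·1788 − 95·414
6 = −95·3990 + 212·1788
6 = 212·17748 − 943·3990
So 6 = (212)·17748 + (-943)·3990.

6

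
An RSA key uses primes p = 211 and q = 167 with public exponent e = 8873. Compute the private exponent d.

φ(n) = (p−1)(q−1) = 210·166 = 34860.
Need d with 8873·d ≡ 1 (mod 34860). Apply the extended Euclidean algorithm:
34860 = 3·8873 + 8241
8873 = 1·8241 + 632
8241 = 13·632 + 25
632 = 25·25 + 7
25 = 3·7 + 4
7 = 1·4 + 3
4 = 1·3 + 1
3 = 3·1 + 0
Back-substitute:
1 = 4 − 3
1 = −7 + 2·4
1 = 2·25 − 7·7
1 = −7·632 + 177·25
1 = 177·8241 − 2308·632
1 = −2308·8873 + 2485·8241
1 = 2485·34860 − 9763·8873
So 8873·(-9763) ≡ 1 (mod 34860), hence d ≡ -9763 ≡ 25097 (mod 34860).

25097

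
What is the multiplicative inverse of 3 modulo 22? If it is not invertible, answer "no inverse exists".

15

gcd(22, 3) by repeated division:
22 = 7×3 + 1
3 = 3×1 + 0
The gcd is 1. Working backward:
1 = 22 − 7·3
Thus 3·(-7) ≡ 1 (mod 22); reducing, -7 mod 22 = 15.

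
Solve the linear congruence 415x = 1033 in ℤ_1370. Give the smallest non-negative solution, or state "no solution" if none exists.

no solution

gcd(415, 1370):
1370 = 3*415 + 125
415 = 3*125 + 40
125 = 3*40 + 5
40 = 8*5 + 0
gcd = 5, but 5 ∤ 1033, so the congruence has no solution.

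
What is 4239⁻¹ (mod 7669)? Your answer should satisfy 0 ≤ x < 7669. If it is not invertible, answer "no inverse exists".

Run Euclid on (7669, 4239):
7669 = 1·4239 + 3430
4239 = 1·3430 + 809
3430 = 4·809 + 194
809 = 4·194 + 33
194 = 5·33 + 29
33 = 1·29 + 4
29 = 7·4 + 1
4 = 4·1 + 0
gcd = 1, so the inverse exists. Back-substitute:
1 = 29 − 7·4
1 = −7·33 + 8·29
1 = 8·194 − 47·33
1 = −47·809 + 196·194
1 = 196·3430 − 831·809
1 = −831·4239 + 1027·3430
1 = 1027·7669 − 1858·4239
Thus 4239·(-1858) ≡ 1 (mod 7669); reducing, -1858 mod 7669 = 5811.

5811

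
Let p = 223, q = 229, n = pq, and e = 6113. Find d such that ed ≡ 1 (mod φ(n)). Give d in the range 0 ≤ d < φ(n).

φ(n) = (p−1)(q−1) = 222·228 = 50616.
Need d with 6113·d ≡ 1 (mod 50616). Apply the extended Euclidean algorithm:
50616 = 8·6113 + 1712
6113 = 3·1712 + 977
1712 = 1·977 + 735
977 = 1·735 + 242
735 = 3·242 + 9
242 = 26·9 + 8
9 = 1·8 + 1
8 = 8·1 + 0
Back-substitute:
1 = 9 − 8
1 = −242 + 27·9
1 = 27·735 − 82·242
1 = −82·977 + 109·735
1 = 109·1712 − 191·977
1 = −191·6113 + 682·1712
1 = 682·50616 − 5647·6113
So 6113·(-5647) ≡ 1 (mod 50616), hence d ≡ -5647 ≡ 44969 (mod 50616).

44969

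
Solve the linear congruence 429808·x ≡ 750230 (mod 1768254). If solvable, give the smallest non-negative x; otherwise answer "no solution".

542477

First find gcd(429808, 1768254):
1768254 = 4×429808 + 49022
429808 = 8×49022 + 37632
49022 = 1×37632 + 11390
37632 = 3×11390 + 3462
11390 = 3×3462 + 1004
3462 = 3×1004 + 450
1004 = 2×450 + 104
450 = 4×104 + 34
104 = 3×34 + 2
34 = 17×2 + 0
gcd = 2 and 2 | 750230, so solutions exist. Divide through by 2: 214904x ≡ 375115 (mod 884127).
Now find 214904⁻¹ mod 884127:
884127 = 4*214904 + 24511
214904 = 8*24511 + 18816
24511 = 1*18816 + 5695
18816 = 3*5695 + 1731
5695 = 3*1731 + 502
1731 = 3*502 + 225
502 = 2*225 + 52
225 = 4*52 + 17
52 = 3*17 + 1
17 = 17*1 + 0
Back-substitute:
1 = 52 − 3·17
1 = −3·225 + 13·52
1 = 13·502 − 29·225
1 = −29·1731 + 100·502
1 = 100·5695 − 329·1731
1 = −329·18816 + 1087·5695
1 = 1087·24511 − 1416·18816
1 = −1416·214904 + 12415·24511
1 = 12415·884127 − 51076·214904
So 214904·(-51076) ≡ 1 (mod 884127), i.e. 214904⁻¹ ≡ 833051.
Then x ≡ 833051·375115 ≡ 542477 (mod 884127); the smallest non-negative solution is x = 542477.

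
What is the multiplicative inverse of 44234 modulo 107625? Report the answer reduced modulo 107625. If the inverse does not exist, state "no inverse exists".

gcd(107625, 44234) by repeated division:
107625 = 2*44234 + 19157
44234 = 2*19157 + 5920
19157 = 3*5920 + 1397
5920 = 4*1397 + 332
1397 = 4*332 + 69
332 = 4*69 + 56
69 = 1*56 + 13
56 = 4*13 + 4
13 = 3*4 + 1
4 = 4*1 + 0
The gcd is 1. Working backward:
1 = 13 − 3·4
1 = −3·56 + 13·13
1 = 13·69 − 16·56
1 = −16·332 + 77·69
1 = 77·1397 − 324·332
1 = −324·5920 + 1373·1397
1 = 1373·19157 − 4443·5920
1 = −4443·44234 + 10259·19157
1 = 10259·107625 − 24961·44234
So 44234·(-24961) ≡ 1 (mod 107625), and -24961 ≡ 82664 (mod 107625).

82664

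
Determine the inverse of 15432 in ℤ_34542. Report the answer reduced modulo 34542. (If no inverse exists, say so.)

no inverse exists

Compute gcd(15432, 34542):
34542 = 2×15432 + 3678
15432 = 4×3678 + 720
3678 = 5×720 + 78
720 = 9×78 + 18
78 = 4×18 + 6
18 = 3×6 + 0
The gcd is 6, not 1, hence no inverse exists.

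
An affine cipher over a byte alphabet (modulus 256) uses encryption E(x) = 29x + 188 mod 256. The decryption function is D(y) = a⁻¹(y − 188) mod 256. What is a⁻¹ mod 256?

53

Apply the Euclidean algorithm to 256 and 29:
256 = 8*29 + 24
29 = 1*24 + 5
24 = 4*5 + 4
5 = 1*4 + 1
4 = 4*1 + 0
Since gcd(29, 256) = 1, back-substitute to write 1 as a combination:
1 = 5 − 4
1 = −24 + 5·5
1 = 5·29 − 6·24
1 = −6·256 + 53·29
So 29·53 ≡ 1 (mod 256).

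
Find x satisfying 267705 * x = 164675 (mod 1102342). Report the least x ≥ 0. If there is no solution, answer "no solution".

First find gcd(267705, 1102342):
1102342 = 4*267705 + 31522
267705 = 8*31522 + 15529
31522 = 2*15529 + 464
15529 = 33*464 + 217
464 = 2*217 + 30
217 = 7*30 + 7
30 = 4*7 + 2
7 = 3*2 + 1
2 = 2*1 + 0
gcd = 1, so a unique solution mod 1102342 exists.
Back-substitute for the Bézout coefficients:
1 = 7 − 3·2
1 = −3·30 + 13·7
1 = 13·217 − 94·30
1 = −94·464 + 201·217
1 = 201·15529 − 6727·464
1 = −6727·31522 + 13655·15529
1 = 13655·267705 − 115967·31522
1 = −115967·1102342 + 477523·267705
So 267705·(477523) ≡ 1 (mod 1102342), giving 267705⁻¹ ≡ 477523.
x ≡ 267705⁻¹·164675 ≡ 477523·164675 ≡ 533455 (mod 1102342).

533455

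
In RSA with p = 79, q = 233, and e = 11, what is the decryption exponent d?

16451

φ(n) = (p−1)(q−1) = 78·232 = 18096.
Need d with 11·d ≡ 1 (mod 18096). Apply the extended Euclidean algorithm:
18096 = 1645·11 + 1
11 = 11·1 + 0
Back-substitute:
1 = 18096 − 1645·11
So 11·(-1645) ≡ 1 (mod 18096), hence d ≡ -1645 ≡ 16451 (mod 18096).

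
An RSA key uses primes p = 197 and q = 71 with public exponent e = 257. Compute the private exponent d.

6513

φ(n) = (p−1)(q−1) = 196·70 = 13720.
Need d with 257·d ≡ 1 (mod 13720). Apply the extended Euclidean algorithm:
13720 = 53*257 + 99
257 = 2*99 + 59
99 = 1*59 + 40
59 = 1*40 + 19
40 = 2*19 + 2
19 = 9*2 + 1
2 = 2*1 + 0
Back-substitute:
1 = 19 − 9·2
1 = −9·40 + 19·19
1 = 19·59 − 28·40
1 = −28·99 + 47·59
1 = 47·257 − 122·99
1 = −122·13720 + 6513·257
So 257·6513 ≡ 1 (mod 13720), hence d = 6513.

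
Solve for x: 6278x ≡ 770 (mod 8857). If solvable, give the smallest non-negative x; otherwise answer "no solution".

First find gcd(6278, 8857):
8857 = 1×6278 + 2579
6278 = 2×2579 + 1120
2579 = 2×1120 + 339
1120 = 3×339 + 103
339 = 3×103 + 30
103 = 3×30 + 13
30 = 2×13 + 4
13 = 3×4 + 1
4 = 4×1 + 0
gcd = 1, so a unique solution mod 8857 exists.
Back-substitute for the Bézout coefficients:
1 = 13 − 3·4
1 = −3·30 + 7·13
1 = 7·103 − 24·30
1 = −24·339 + 79·103
1 = 79·1120 − 261·339
1 = −261·2579 + 601·1120
1 = 601·6278 − 1463·2579
1 = −1463·8857 + 2064·6278
So 6278·(2064) ≡ 1 (mod 8857), giving 6278⁻¹ ≡ 2064.
x ≡ 6278⁻¹·770 ≡ 2064·770 ≡ 3877 (mod 8857).

3877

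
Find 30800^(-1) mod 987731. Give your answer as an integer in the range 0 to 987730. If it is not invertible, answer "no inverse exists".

238242

Apply the Euclidean algorithm to 987731 and 30800:
987731 = 32*30800 + 2131
30800 = 14*2131 + 966
2131 = 2*966 + 199
966 = 4*199 + 170
199 = 1*170 + 29
170 = 5*29 + 25
29 = 1*25 + 4
25 = 6*4 + 1
4 = 4*1 + 0
gcd = 1, so the inverse exists. Back-substitute:
1 = 25 − 6·4
1 = −6·29 + 7·25
1 = 7·170 − 41·29
1 = −41·199 + 48·170
1 = 48·966 − 233·199
1 = −233·2131 + 514·966
1 = 514·30800 − 7429·2131
1 = −7429·987731 + 238242·30800
So 30800·238242 ≡ 1 (mod 987731).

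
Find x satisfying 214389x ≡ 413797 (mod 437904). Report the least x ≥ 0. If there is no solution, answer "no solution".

no solution

gcd(214389, 437904):
437904 = 2·214389 + 9126
214389 = 23·9126 + 4491
9126 = 2·4491 + 144
4491 = 31·144 + 27
144 = 5·27 + 9
27 = 3·9 + 0
gcd = 9, but 9 ∤ 413797, so the congruence has no solution.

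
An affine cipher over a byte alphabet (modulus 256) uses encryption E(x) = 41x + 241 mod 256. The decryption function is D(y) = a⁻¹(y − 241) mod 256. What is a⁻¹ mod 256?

Extended Euclidean algorithm:
256 = 6·41 + 10
41 = 4·10 + 1
10 = 10·1 + 0
The gcd is 1. Working backward:
1 = 41 − 4·10
1 = −4·256 + 25·41
So 41·25 ≡ 1 (mod 256).

25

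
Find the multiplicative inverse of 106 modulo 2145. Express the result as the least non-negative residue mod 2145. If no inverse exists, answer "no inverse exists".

Run Euclid on (2145, 106):
2145 = 20×106 + 25
106 = 4×25 + 6
25 = 4×6 + 1
6 = 6×1 + 0
Since gcd(106, 2145) = 1, back-substitute to write 1 as a combination:
1 = 25 − 4·6
1 = −4·106 + 17·25
1 = 17·2145 − 344·106
Thus 106·(-344) ≡ 1 (mod 2145); reducing, -344 mod 2145 = 1801.

1801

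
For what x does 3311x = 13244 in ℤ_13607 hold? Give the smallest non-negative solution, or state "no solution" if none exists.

First find gcd(3311, 13607):
13607 = 4×3311 + 363
3311 = 9×363 + 44
363 = 8×44 + 11
44 = 4×11 + 0
gcd = 11 and 11 | 13244, so solutions exist. Divide through by 11: 301x ≡ 1204 (mod 1237).
Now find 301⁻¹ mod 1237:
1237 = 4×301 + 33
301 = 9×33 + 4
33 = 8×4 + 1
4 = 4×1 + 0
Back-substitute:
1 = 33 − 8·4
1 = −8·301 + 73·33
1 = 73·1237 − 300·301
So 301·(-300) ≡ 1 (mod 1237), i.e. 301⁻¹ ≡ 937.
Then x ≡ 937·1204 ≡ 4 (mod 1237); the smallest non-negative solution is x = 4.

4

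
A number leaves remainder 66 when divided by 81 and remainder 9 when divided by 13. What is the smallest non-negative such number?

633

Write x = 66 + 81·k. Then 81·k ≡ 9 − 66 ≡ 8 (mod 13).
Need 81⁻¹ mod 13. Extended Euclid on (13, 3):
13 = 4·3 + 1
3 = 3·1 + 0
Back-substitute:
1 = 13 − 4·3
81⁻¹ ≡ 9 (mod 13), so k ≡ 9·8 ≡ 7 (mod 13).
x = 66 + 81·7 = 633.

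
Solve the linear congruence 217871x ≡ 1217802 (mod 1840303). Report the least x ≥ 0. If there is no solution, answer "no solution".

First find gcd(217871, 1840303):
1840303 = 8*217871 + 97335
217871 = 2*97335 + 23201
97335 = 4*23201 + 4531
23201 = 5*4531 + 546
4531 = 8*546 + 163
546 = 3*163 + 57
163 = 2*57 + 49
57 = 1*49 + 8
49 = 6*8 + 1
8 = 8*1 + 0
gcd = 1, so a unique solution mod 1840303 exists.
Back-substitute for the Bézout coefficients:
1 = 49 − 6·8
1 = −6·57 + 7·49
1 = 7·163 − 20·57
1 = −20·546 + 67·163
1 = 67·4531 − 556·546
1 = −556·23201 + 2847·4531
1 = 2847·97335 − 11944·23201
1 = −11944·217871 + 26735·97335
1 = 26735·1840303 − 225824·217871
So 217871·(-225824) ≡ 1 (mod 1840303), giving 217871⁻¹ ≡ 1614479.
x ≡ 217871⁻¹·1217802 ≡ 1614479·1217802 ≡ 440563 (mod 1840303).

440563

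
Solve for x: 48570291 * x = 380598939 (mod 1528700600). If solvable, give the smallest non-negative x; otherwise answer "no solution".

First find gcd(48570291, 1528700600):
1528700600 = 31×48570291 + 23021579
48570291 = 2×23021579 + 2527133
23021579 = 9×2527133 + 277382
2527133 = 9×277382 + 30695
277382 = 9×30695 + 1127
30695 = 27×1127 + 266
1127 = 4×266 + 63
266 = 4×63 + 14
63 = 4×14 + 7
14 = 2×7 + 0
gcd = 7 and 7 | 380598939, so solutions exist. Divide through by 7: 6938613x ≡ 54371277 (mod 218385800).
Now find 6938613⁻¹ mod 218385800:
218385800 = 31·6938613 + 3288797
6938613 = 2·3288797 + 361019
3288797 = 9·361019 + 39626
361019 = 9·39626 + 4385
39626 = 9·4385 + 161
4385 = 27·161 + 38
161 = 4·38 + 9
38 = 4·9 + 2
9 = 4·2 + 1
2 = 2·1 + 0
Back-substitute:
1 = 9 − 4·2
1 = −4·38 + 17·9
1 = 17·161 − 72·38
1 = −72·4385 + 1961·161
1 = 1961·39626 − 17721·4385
1 = −17721·361019 + 161450·39626
1 = 161450·3288797 − 1470771·361019
1 = −1470771·6938613 + 3102992·3288797
1 = 3102992·218385800 − 97663523·6938613
So 6938613·(-97663523) ≡ 1 (mod 218385800), i.e. 6938613⁻¹ ≡ 120722277.
Then x ≡ 120722277·54371277 ≡ 11386729 (mod 218385800); the smallest non-negative solution is x = 11386729.

11386729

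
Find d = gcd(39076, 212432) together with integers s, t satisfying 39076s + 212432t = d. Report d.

Apply Euclid's algorithm to 212432 and 39076:
212432 = 5×39076 + 17052
39076 = 2×17052 + 4972
17052 = 3×4972 + 2136
4972 = 2×2136 + 700
2136 = 3×700 + 36
700 = 19×36 + 16
36 = 2×16 + 4
16 = 4×4 + 0
gcd(39076, 212432) = 4.
Express as a combination:
4 = 36 − 2·16
4 = −2·700 + 39·36
4 = 39·2136 − 119·700
4 = −119·4972 + 277·2136
4 = 277·17052 − 950·4972
4 = −950·39076 + 2177·17052
4 = 2177·212432 − 11835·39076
So 4 = (2177)·212432 + (-11835)·39076.

4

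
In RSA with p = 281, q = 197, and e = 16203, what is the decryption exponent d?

51747

φ(n) = (p−1)(q−1) = 280·196 = 54880.
Need d with 16203·d ≡ 1 (mod 54880). Apply the extended Euclidean algorithm:
54880 = 3×16203 + 6271
16203 = 2×6271 + 3661
6271 = 1×3661 + 2610
3661 = 1×2610 + 1051
2610 = 2×1051 + 508
1051 = 2×508 + 35
508 = 14×35 + 18
35 = 1×18 + 17
18 = 1×17 + 1
17 = 17×1 + 0
Back-substitute:
1 = 18 − 17
1 = −35 + 2·18
1 = 2·508 − 29·35
1 = −29·1051 + 60·508
1 = 60·2610 − 149·1051
1 = −149·3661 + 209·2610
1 = 209·6271 − 358·3661
1 = −358·16203 + 925·6271
1 = 925·54880 − 3133·16203
So 16203·(-3133) ≡ 1 (mod 54880), hence d ≡ -3133 ≡ 51747 (mod 54880).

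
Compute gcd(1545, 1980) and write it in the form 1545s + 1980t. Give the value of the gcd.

15

Repeated division:
1980 = 1×1545 + 435
1545 = 3×435 + 240
435 = 1×240 + 195
240 = 1×195 + 45
195 = 4×45 + 15
45 = 3×15 + 0
gcd(1545, 1980) = 15.
Back-substituting:
15 = 195 − 4·45
15 = −4·240 + 5·195
15 = 5·435 − 9·240
15 = −9·1545 + 32·435
15 = 32·1980 − 41·1545
So 15 = (32)·1980 + (-41)·1545.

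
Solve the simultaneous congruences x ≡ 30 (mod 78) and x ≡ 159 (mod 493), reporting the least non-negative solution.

25302

Write x = 30 + 78·k. Then 78·k ≡ 159 − 30 ≡ 129 (mod 493).
Need 78⁻¹ mod 493. Extended Euclid on (493, 78):
493 = 6×78 + 25
78 = 3×25 + 3
25 = 8×3 + 1
3 = 3×1 + 0
Back-substitute:
1 = 25 − 8·3
1 = −8·78 + 25·25
1 = 25·493 − 158·78
78⁻¹ ≡ 335 (mod 493), so k ≡ 335·129 ≡ 324 (mod 493).
x = 30 + 78·324 = 25302.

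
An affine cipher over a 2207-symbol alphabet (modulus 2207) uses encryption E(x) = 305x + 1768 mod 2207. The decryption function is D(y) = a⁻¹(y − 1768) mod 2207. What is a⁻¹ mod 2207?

521

gcd(2207, 305) by repeated division:
2207 = 7·305 + 72
305 = 4·72 + 17
72 = 4·17 + 4
17 = 4·4 + 1
4 = 4·1 + 0
The gcd is 1. Working backward:
1 = 17 − 4·4
1 = −4·72 + 17·17
1 = 17·305 − 72·72
1 = −72·2207 + 521·305
So 305·521 ≡ 1 (mod 2207).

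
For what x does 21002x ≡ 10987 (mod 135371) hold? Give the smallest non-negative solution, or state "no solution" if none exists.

73023

First find gcd(21002, 135371):
135371 = 6*21002 + 9359
21002 = 2*9359 + 2284
9359 = 4*2284 + 223
2284 = 10*223 + 54
223 = 4*54 + 7
54 = 7*7 + 5
7 = 1*5 + 2
5 = 2*2 + 1
2 = 2*1 + 0
gcd = 1, so a unique solution mod 135371 exists.
Back-substitute for the Bézout coefficients:
1 = 5 − 2·2
1 = −2·7 + 3·5
1 = 3·54 − 23·7
1 = −23·223 + 95·54
1 = 95·2284 − 973·223
1 = −973·9359 + 3987·2284
1 = 3987·21002 − 8947·9359
1 = −8947·135371 + 57669·21002
So 21002·(57669) ≡ 1 (mod 135371), giving 21002⁻¹ ≡ 57669.
x ≡ 21002⁻¹·10987 ≡ 57669·10987 ≡ 73023 (mod 135371).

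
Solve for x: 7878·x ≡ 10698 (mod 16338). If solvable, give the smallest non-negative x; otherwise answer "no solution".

1816

First find gcd(7878, 16338):
16338 = 2×7878 + 582
7878 = 13×582 + 312
582 = 1×312 + 270
312 = 1×270 + 42
270 = 6×42 + 18
42 = 2×18 + 6
18 = 3×6 + 0
gcd = 6 and 6 | 10698, so solutions exist. Divide through by 6: 1313x ≡ 1783 (mod 2723).
Now find 1313⁻¹ mod 2723:
2723 = 2×1313 + 97
1313 = 13×97 + 52
97 = 1×52 + 45
52 = 1×45 + 7
45 = 6×7 + 3
7 = 2×3 + 1
3 = 3×1 + 0
Back-substitute:
1 = 7 − 2·3
1 = −2·45 + 13·7
1 = 13·52 − 15·45
1 = −15·97 + 28·52
1 = 28·1313 − 379·97
1 = −379·2723 + 786·1313
So 1313⁻¹ ≡ 786 (mod 2723).
Then x ≡ 786·1783 ≡ 1816 (mod 2723); the smallest non-negative solution is x = 1816.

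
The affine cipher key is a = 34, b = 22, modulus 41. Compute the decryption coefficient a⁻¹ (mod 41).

35

Run Euclid on (41, 34):
41 = 1×34 + 7
34 = 4×7 + 6
7 = 1×6 + 1
6 = 6×1 + 0
The gcd is 1. Working backward:
1 = 7 − 6
1 = −34 + 5·7
1 = 5·41 − 6·34
So 34·(-6) ≡ 1 (mod 41), and -6 ≡ 35 (mod 41).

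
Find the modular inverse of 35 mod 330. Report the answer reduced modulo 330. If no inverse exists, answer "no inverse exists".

no inverse exists

Compute gcd(35, 330):
330 = 9*35 + 15
35 = 2*15 + 5
15 = 3*5 + 0
Since gcd = 5 > 1, 35 is not a unit mod 330.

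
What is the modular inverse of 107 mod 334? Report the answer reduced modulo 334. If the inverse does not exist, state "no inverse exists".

231

Apply the Euclidean algorithm to 334 and 107:
334 = 3*107 + 13
107 = 8*13 + 3
13 = 4*3 + 1
3 = 3*1 + 0
Since gcd(107, 334) = 1, back-substitute to write 1 as a combination:
1 = 13 − 4·3
1 = −4·107 + 33·13
1 = 33·334 − 103·107
Hence 107⁻¹ ≡ -103 ≡ 231 (mod 334).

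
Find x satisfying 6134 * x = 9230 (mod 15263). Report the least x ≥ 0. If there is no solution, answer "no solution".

First find gcd(6134, 15263):
15263 = 2*6134 + 2995
6134 = 2*2995 + 144
2995 = 20*144 + 115
144 = 1*115 + 29
115 = 3*29 + 28
29 = 1*28 + 1
28 = 28*1 + 0
gcd = 1, so a unique solution mod 15263 exists.
Back-substitute for the Bézout coefficients:
1 = 29 − 28
1 = −115 + 4·29
1 = 4·144 − 5·115
1 = −5·2995 + 104·144
1 = 104·6134 − 213·2995
1 = −213·15263 + 530·6134
So 6134·(530) ≡ 1 (mod 15263), giving 6134⁻¹ ≡ 530.
x ≡ 6134⁻¹·9230 ≡ 530·9230 ≡ 7740 (mod 15263).

7740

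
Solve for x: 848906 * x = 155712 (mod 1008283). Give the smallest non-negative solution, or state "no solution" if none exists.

848572

First find gcd(848906, 1008283):
1008283 = 1·848906 + 159377
848906 = 5·159377 + 52021
159377 = 3·52021 + 3314
52021 = 15·3314 + 2311
3314 = 1·2311 + 1003
2311 = 2·1003 + 305
1003 = 3·305 + 88
305 = 3·88 + 41
88 = 2·41 + 6
41 = 6·6 + 5
6 = 1·5 + 1
5 = 5·1 + 0
gcd = 1, so a unique solution mod 1008283 exists.
Back-substitute for the Bézout coefficients:
1 = 6 − 5
1 = −41 + 7·6
1 = 7·88 − 15·41
1 = −15·305 + 52·88
1 = 52·1003 − 171·305
1 = −171·2311 + 394·1003
1 = 394·3314 − 565·2311
1 = −565·52021 + 8869·3314
1 = 8869·159377 − 27172·52021
1 = −27172·848906 + 144729·159377
1 = 144729·1008283 − 171901·848906
So 848906·(-171901) ≡ 1 (mod 1008283), giving 848906⁻¹ ≡ 836382.
x ≡ 848906⁻¹·155712 ≡ 836382·155712 ≡ 848572 (mod 1008283).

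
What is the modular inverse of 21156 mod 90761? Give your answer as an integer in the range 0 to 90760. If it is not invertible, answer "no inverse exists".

19078

Extended Euclidean algorithm:
90761 = 4×21156 + 6137
21156 = 3×6137 + 2745
6137 = 2×2745 + 647
2745 = 4×647 + 157
647 = 4×157 + 19
157 = 8×19 + 5
19 = 3×5 + 4
5 = 1×4 + 1
4 = 4×1 + 0
The gcd is 1. Working backward:
1 = 5 − 4
1 = −19 + 4·5
1 = 4·157 − 33·19
1 = −33·647 + 136·157
1 = 136·2745 − 577·647
1 = −577·6137 + 1290·2745
1 = 1290·21156 − 4447·6137
1 = −4447·90761 + 19078·21156
So 21156·19078 ≡ 1 (mod 90761).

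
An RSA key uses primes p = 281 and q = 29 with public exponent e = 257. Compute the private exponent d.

φ(n) = (p−1)(q−1) = 280·28 = 7840.
Need d with 257·d ≡ 1 (mod 7840). Apply the extended Euclidean algorithm:
7840 = 30*257 + 130
257 = 1*130 + 127
130 = 1*127 + 3
127 = 42*3 + 1
3 = 3*1 + 0
Back-substitute:
1 = 127 − 42·3
1 = −42·130 + 43·127
1 = 43·257 − 85·130
1 = −85·7840 + 2593·257
So 257·2593 ≡ 1 (mod 7840), hence d = 2593.

2593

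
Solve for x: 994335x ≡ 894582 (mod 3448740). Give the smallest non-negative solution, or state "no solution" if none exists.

no solution

gcd(994335, 3448740):
3448740 = 3·994335 + 465735
994335 = 2·465735 + 62865
465735 = 7·62865 + 25680
62865 = 2·25680 + 11505
25680 = 2·11505 + 2670
11505 = 4·2670 + 825
2670 = 3·825 + 195
825 = 4·195 + 45
195 = 4·45 + 15
45 = 3·15 + 0
gcd = 15, but 15 ∤ 894582, so the congruence has no solution.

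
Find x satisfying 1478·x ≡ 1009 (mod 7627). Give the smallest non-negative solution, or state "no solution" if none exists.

First find gcd(1478, 7627):
7627 = 5×1478 + 237
1478 = 6×237 + 56
237 = 4×56 + 13
56 = 4×13 + 4
13 = 3×4 + 1
4 = 4×1 + 0
gcd = 1, so a unique solution mod 7627 exists.
Back-substitute for the Bézout coefficients:
1 = 13 − 3·4
1 = −3·56 + 13·13
1 = 13·237 − 55·56
1 = −55·1478 + 343·237
1 = 343·7627 − 1770·1478
So 1478·(-1770) ≡ 1 (mod 7627), giving 1478⁻¹ ≡ 5857.
x ≡ 1478⁻¹·1009 ≡ 5857·1009 ≡ 6415 (mod 7627).

6415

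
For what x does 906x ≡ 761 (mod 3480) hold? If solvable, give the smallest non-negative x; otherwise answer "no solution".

gcd(906, 3480):
3480 = 3·906 + 762
906 = 1·762 + 144
762 = 5·144 + 42
144 = 3·42 + 18
42 = 2·18 + 6
18 = 3·6 + 0
gcd = 6, but 6 ∤ 761, so the congruence has no solution.

no solution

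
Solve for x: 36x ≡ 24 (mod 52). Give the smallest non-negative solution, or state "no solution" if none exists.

5

First find gcd(36, 52):
52 = 1·36 + 16
36 = 2·16 + 4
16 = 4·4 + 0
gcd = 4 and 4 | 24, so solutions exist. Divide through by 4: 9x ≡ 6 (mod 13).
Now find 9⁻¹ mod 13:
13 = 1·9 + 4
9 = 2·4 + 1
4 = 4·1 + 0
Back-substitute:
1 = 9 − 2·4
1 = −2·13 + 3·9
So 9⁻¹ ≡ 3 (mod 13).
Then x ≡ 3·6 ≡ 5 (mod 13); the smallest non-negative solution is x = 5.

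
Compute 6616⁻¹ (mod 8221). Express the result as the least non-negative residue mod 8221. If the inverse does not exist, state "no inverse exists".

5998

Run Euclid on (8221, 6616):
8221 = 1*6616 + 1605
6616 = 4*1605 + 196
1605 = 8*196 + 37
196 = 5*37 + 11
37 = 3*11 + 4
11 = 2*4 + 3
4 = 1*3 + 1
3 = 3*1 + 0
The gcd is 1. Working backward:
1 = 4 − 3
1 = −11 + 3·4
1 = 3·37 − 10·11
1 = −10·196 + 53·37
1 = 53·1605 − 434·196
1 = −434·6616 + 1789·1605
1 = 1789·8221 − 2223·6616
Hence 6616⁻¹ ≡ -2223 ≡ 5998 (mod 8221).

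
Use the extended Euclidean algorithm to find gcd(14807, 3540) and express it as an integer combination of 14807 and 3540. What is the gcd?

1

Apply Euclid's algorithm to 14807 and 3540:
14807 = 4×3540 + 647
3540 = 5×647 + 305
647 = 2×305 + 37
305 = 8×37 + 9
37 = 4×9 + 1
9 = 9×1 + 0
gcd(14807, 3540) = 1.
Express as a combination:
1 = 37 − 4·9
1 = −4·305 + 33·37
1 = 33·647 − 70·305
1 = −70·3540 + 383·647
1 = 383·14807 − 1602·3540
So 1 = (383)·14807 + (-1602)·3540.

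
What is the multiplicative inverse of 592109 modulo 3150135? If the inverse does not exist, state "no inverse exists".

Extended Euclidean algorithm:
3150135 = 5×592109 + 189590
592109 = 3×189590 + 23339
189590 = 8×23339 + 2878
23339 = 8×2878 + 315
2878 = 9×315 + 43
315 = 7×43 + 14
43 = 3×14 + 1
14 = 14×1 + 0
The gcd is 1. Working backward:
1 = 43 − 3·14
1 = −3·315 + 22·43
1 = 22·2878 − 201·315
1 = −201·23339 + 1630·2878
1 = 1630·189590 − 13241·23339
1 = −13241·592109 + 41353·189590
1 = 41353·3150135 − 220006·592109
Hence 592109⁻¹ ≡ -220006 ≡ 2930129 (mod 3150135).

2930129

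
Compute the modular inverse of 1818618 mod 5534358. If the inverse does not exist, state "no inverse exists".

no inverse exists

Euclidean algorithm on 5534358, 1818618:
5534358 = 3*1818618 + 78504
1818618 = 23*78504 + 13026
78504 = 6*13026 + 348
13026 = 37*348 + 150
348 = 2*150 + 48
150 = 3*48 + 6
48 = 8*6 + 0
gcd(1818618, 5534358) = 6 ≠ 1, so 1818618 has no multiplicative inverse modulo 5534358.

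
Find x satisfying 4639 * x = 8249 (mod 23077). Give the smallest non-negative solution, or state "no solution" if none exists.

First find gcd(4639, 23077):
23077 = 4·4639 + 4521
4639 = 1·4521 + 118
4521 = 38·118 + 37
118 = 3·37 + 7
37 = 5·7 + 2
7 = 3·2 + 1
2 = 2·1 + 0
gcd = 1, so a unique solution mod 23077 exists.
Back-substitute for the Bézout coefficients:
1 = 7 − 3·2
1 = −3·37 + 16·7
1 = 16·118 − 51·37
1 = −51·4521 + 1954·118
1 = 1954·4639 − 2005·4521
1 = −2005·23077 + 9974·4639
So 4639·(9974) ≡ 1 (mod 23077), giving 4639⁻¹ ≡ 9974.
x ≡ 4639⁻¹·8249 ≡ 9974·8249 ≡ 6021 (mod 23077).

6021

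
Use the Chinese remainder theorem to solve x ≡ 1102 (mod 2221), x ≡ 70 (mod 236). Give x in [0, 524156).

Write x = 1102 + 2221·k. Then 2221·k ≡ 70 − 1102 ≡ 148 (mod 236).
Need 2221⁻¹ mod 236. Extended Euclid on (236, 97):
236 = 2*97 + 42
97 = 2*42 + 13
42 = 3*13 + 3
13 = 4*3 + 1
3 = 3*1 + 0
Back-substitute:
1 = 13 − 4·3
1 = −4·42 + 13·13
1 = 13·97 − 30·42
1 = −30·236 + 73·97
2221⁻¹ ≡ 73 (mod 236), so k ≡ 73·148 ≡ 184 (mod 236).
x = 1102 + 2221·184 = 409766.

409766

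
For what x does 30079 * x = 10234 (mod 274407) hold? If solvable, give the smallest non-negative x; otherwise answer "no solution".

33682

First find gcd(30079, 274407):
274407 = 9×30079 + 3696
30079 = 8×3696 + 511
3696 = 7×511 + 119
511 = 4×119 + 35
119 = 3×35 + 14
35 = 2×14 + 7
14 = 2×7 + 0
gcd = 7 and 7 | 10234, so solutions exist. Divide through by 7: 4297x ≡ 1462 (mod 39201).
Now find 4297⁻¹ mod 39201:
39201 = 9·4297 + 528
4297 = 8·528 + 73
528 = 7·73 + 17
73 = 4·17 + 5
17 = 3·5 + 2
5 = 2·2 + 1
2 = 2·1 + 0
Back-substitute:
1 = 5 − 2·2
1 = −2·17 + 7·5
1 = 7·73 − 30·17
1 = −30·528 + 217·73
1 = 217·4297 − 1766·528
1 = −1766·39201 + 16111·4297
So 4297⁻¹ ≡ 16111 (mod 39201).
Then x ≡ 16111·1462 ≡ 33682 (mod 39201); the smallest non-negative solution is x = 33682.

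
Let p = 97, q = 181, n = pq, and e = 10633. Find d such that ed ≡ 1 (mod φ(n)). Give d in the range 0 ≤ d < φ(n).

φ(n) = (p−1)(q−1) = 96·180 = 17280.
Need d with 10633·d ≡ 1 (mod 17280). Apply the extended Euclidean algorithm:
17280 = 1*10633 + 6647
10633 = 1*6647 + 3986
6647 = 1*3986 + 2661
3986 = 1*2661 + 1325
2661 = 2*1325 + 11
1325 = 120*11 + 5
11 = 2*5 + 1
5 = 5*1 + 0
Back-substitute:
1 = 11 − 2·5
1 = −2·1325 + 241·11
1 = 241·2661 − 484·1325
1 = −484·3986 + 725·2661
1 = 725·6647 − 1209·3986
1 = −1209·10633 + 1934·6647
1 = 1934·17280 − 3143·10633
So 10633·(-3143) ≡ 1 (mod 17280), hence d ≡ -3143 ≡ 14137 (mod 17280).

14137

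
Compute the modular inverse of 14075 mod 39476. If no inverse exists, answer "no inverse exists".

Extended Euclidean algorithm:
39476 = 2*14075 + 11326
14075 = 1*11326 + 2749
11326 = 4*2749 + 330
2749 = 8*330 + 109
330 = 3*109 + 3
109 = 36*3 + 1
3 = 3*1 + 0
The gcd is 1. Working backward:
1 = 109 − 36·3
1 = −36·330 + 109·109
1 = 109·2749 − 908·330
1 = −908·11326 + 3741·2749
1 = 3741·14075 − 4649·11326
1 = −4649·39476 + 13039·14075
So 14075·13039 ≡ 1 (mod 39476).

13039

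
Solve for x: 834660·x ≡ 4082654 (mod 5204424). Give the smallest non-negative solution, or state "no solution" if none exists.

no solution

gcd(834660, 5204424):
5204424 = 6*834660 + 196464
834660 = 4*196464 + 48804
196464 = 4*48804 + 1248
48804 = 39*1248 + 132
1248 = 9*132 + 60
132 = 2*60 + 12
60 = 5*12 + 0
gcd = 12, but 12 ∤ 4082654, so the congruence has no solution.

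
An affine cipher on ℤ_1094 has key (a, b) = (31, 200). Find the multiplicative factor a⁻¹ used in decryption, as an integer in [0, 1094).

Extended Euclidean algorithm:
1094 = 35*31 + 9
31 = 3*9 + 4
9 = 2*4 + 1
4 = 4*1 + 0
Since gcd(31, 1094) = 1, back-substitute to write 1 as a combination:
1 = 9 − 2·4
1 = −2·31 + 7·9
1 = 7·1094 − 247·31
Hence 31⁻¹ ≡ -247 ≡ 847 (mod 1094).

847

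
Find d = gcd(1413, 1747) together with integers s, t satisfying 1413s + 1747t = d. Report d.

1

Euclidean algorithm:
1747 = 1×1413 + 334
1413 = 4×334 + 77
334 = 4×77 + 26
77 = 2×26 + 25
26 = 1×25 + 1
25 = 25×1 + 0
gcd(1413, 1747) = 1.
Express as a combination:
1 = 26 − 25
1 = −77 + 3·26
1 = 3·334 − 13·77
1 = −13·1413 + 55·334
1 = 55·1747 − 68·1413
So 1 = (55)·1747 + (-68)·1413.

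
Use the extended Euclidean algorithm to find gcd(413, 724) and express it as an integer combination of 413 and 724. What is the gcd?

Apply Euclid's algorithm to 724 and 413:
724 = 1·413 + 311
413 = 1·311 + 102
311 = 3·102 + 5
102 = 20·5 + 2
5 = 2·2 + 1
2 = 2·1 + 0
gcd(413, 724) = 1.
Express as a combination:
1 = 5 − 2·2
1 = −2·102 + 41·5
1 = 41·311 − 125·102
1 = −125·413 + 166·311
1 = 166·724 − 291·413
So 1 = (166)·724 + (-291)·413.

1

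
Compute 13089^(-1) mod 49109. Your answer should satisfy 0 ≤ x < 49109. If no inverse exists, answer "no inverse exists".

13128

Apply the Euclidean algorithm to 49109 and 13089:
49109 = 3·13089 + 9842
13089 = 1·9842 + 3247
9842 = 3·3247 + 101
3247 = 32·101 + 15
101 = 6·15 + 11
15 = 1·11 + 4
11 = 2·4 + 3
4 = 1·3 + 1
3 = 3·1 + 0
The gcd is 1. Working backward:
1 = 4 − 3
1 = −11 + 3·4
1 = 3·15 − 4·11
1 = −4·101 + 27·15
1 = 27·3247 − 868·101
1 = −868·9842 + 2631·3247
1 = 2631·13089 − 3499·9842
1 = −3499·49109 + 13128·13089
So 13089·13128 ≡ 1 (mod 49109).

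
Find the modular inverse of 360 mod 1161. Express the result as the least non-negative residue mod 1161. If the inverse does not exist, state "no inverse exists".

Euclidean algorithm on 1161, 360:
1161 = 3·360 + 81
360 = 4·81 + 36
81 = 2·36 + 9
36 = 4·9 + 0
The gcd is 9, not 1, hence no inverse exists.

no inverse exists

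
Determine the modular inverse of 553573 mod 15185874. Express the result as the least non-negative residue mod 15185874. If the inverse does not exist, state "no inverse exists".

11609119

Run Euclid on (15185874, 553573):
15185874 = 27·553573 + 239403
553573 = 2·239403 + 74767
239403 = 3·74767 + 15102
74767 = 4·15102 + 14359
15102 = 1·14359 + 743
14359 = 19·743 + 242
743 = 3·242 + 17
242 = 14·17 + 4
17 = 4·4 + 1
4 = 4·1 + 0
The gcd is 1. Working backward:
1 = 17 − 4·4
1 = −4·242 + 57·17
1 = 57·743 − 175·242
1 = −175·14359 + 3382·743
1 = 3382·15102 − 3557·14359
1 = −3557·74767 + 17610·15102
1 = 17610·239403 − 56387·74767
1 = −56387·553573 + 130384·239403
1 = 130384·15185874 − 3576755·553573
So 553573·(-3576755) ≡ 1 (mod 15185874), and -3576755 ≡ 11609119 (mod 15185874).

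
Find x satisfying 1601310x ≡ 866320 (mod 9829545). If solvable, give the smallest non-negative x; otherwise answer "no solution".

no solution

gcd(1601310, 9829545):
9829545 = 6*1601310 + 221685
1601310 = 7*221685 + 49515
221685 = 4*49515 + 23625
49515 = 2*23625 + 2265
23625 = 10*2265 + 975
2265 = 2*975 + 315
975 = 3*315 + 30
315 = 10*30 + 15
30 = 2*15 + 0
gcd = 15, but 15 ∤ 866320, so the congruence has no solution.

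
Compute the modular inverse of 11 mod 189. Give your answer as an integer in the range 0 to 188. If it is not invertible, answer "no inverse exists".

86

Extended Euclidean algorithm:
189 = 17×11 + 2
11 = 5×2 + 1
2 = 2×1 + 0
Since gcd(11, 189) = 1, back-substitute to write 1 as a combination:
1 = 11 − 5·2
1 = −5·189 + 86·11
So 11·86 ≡ 1 (mod 189).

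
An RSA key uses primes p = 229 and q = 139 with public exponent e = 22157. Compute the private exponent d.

30869

φ(n) = (p−1)(q−1) = 228·138 = 31464.
Need d with 22157·d ≡ 1 (mod 31464). Apply the extended Euclidean algorithm:
31464 = 1·22157 + 9307
22157 = 2·9307 + 3543
9307 = 2·3543 + 2221
3543 = 1·2221 + 1322
2221 = 1·1322 + 899
1322 = 1·899 + 423
899 = 2·423 + 53
423 = 7·53 + 52
53 = 1·52 + 1
52 = 52·1 + 0
Back-substitute:
1 = 53 − 52
1 = −423 + 8·53
1 = 8·899 − 17·423
1 = −17·1322 + 25·899
1 = 25·2221 − 42·1322
1 = −42·3543 + 67·2221
1 = 67·9307 − 176·3543
1 = −176·22157 + 419·9307
1 = 419·31464 − 595·22157
So 22157·(-595) ≡ 1 (mod 31464), hence d ≡ -595 ≡ 30869 (mod 31464).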